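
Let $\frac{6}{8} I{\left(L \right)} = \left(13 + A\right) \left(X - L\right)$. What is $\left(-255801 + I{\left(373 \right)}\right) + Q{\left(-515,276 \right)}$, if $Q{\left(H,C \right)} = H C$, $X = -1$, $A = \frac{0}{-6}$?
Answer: $- \frac{1213271}{3} \approx -4.0442 \cdot 10^{5}$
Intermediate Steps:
$A = 0$ ($A = 0 \left(- \frac{1}{6}\right) = 0$)
$Q{\left(H,C \right)} = C H$
$I{\left(L \right)} = - \frac{52}{3} - \frac{52 L}{3}$ ($I{\left(L \right)} = \frac{4 \left(13 + 0\right) \left(-1 - L\right)}{3} = \frac{4 \cdot 13 \left(-1 - L\right)}{3} = \frac{4 \left(-13 - 13 L\right)}{3} = - \frac{52}{3} - \frac{52 L}{3}$)
$\left(-255801 + I{\left(373 \right)}\right) + Q{\left(-515,276 \right)} = \left(-255801 - \frac{19448}{3}\right) + 276 \left(-515\right) = \left(-255801 - \frac{19448}{3}\right) - 142140 = - \frac{786851}{3} - 142140 = - \frac{1213271}{3}$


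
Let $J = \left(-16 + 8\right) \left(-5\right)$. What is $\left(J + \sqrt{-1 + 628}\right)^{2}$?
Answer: $\left(40 + \sqrt{627}\right)^{2} \approx 4230.2$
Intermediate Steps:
$J = 40$ ($J = \left(-8\right) \left(-5\right) = 40$)
$\left(J + \sqrt{-1 + 628}\right)^{2} = \left(40 + \sqrt{-1 + 628}\right)^{2} = \left(40 + \sqrt{627}\right)^{2}$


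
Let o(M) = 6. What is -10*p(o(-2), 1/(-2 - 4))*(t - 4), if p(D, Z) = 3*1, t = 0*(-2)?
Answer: 120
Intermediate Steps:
t = 0
p(D, Z) = 3
-10*p(o(-2), 1/(-2 - 4))*(t - 4) = -30*(0 - 4) = -30*(-4) = -10*(-12) = 120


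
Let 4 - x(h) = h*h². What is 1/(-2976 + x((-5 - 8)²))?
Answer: -1/4829781 ≈ -2.0705e-7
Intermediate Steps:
x(h) = 4 - h³ (x(h) = 4 - h*h² = 4 - h³)
1/(-2976 + x((-5 - 8)²)) = 1/(-2976 + (4 - ((-5 - 8)²)³)) = 1/(-2976 + (4 - ((-13)²)³)) = 1/(-2976 + (4 - 1*169³)) = 1/(-2976 + (4 - 1*4826809)) = 1/(-2976 + (4 - 4826809)) = 1/(-2976 - 4826805) = 1/(-4829781) = -1/4829781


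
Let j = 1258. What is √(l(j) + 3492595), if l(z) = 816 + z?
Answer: √3494669 ≈ 1869.4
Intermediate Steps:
√(l(j) + 3492595) = √((816 + 1258) + 3492595) = √(2074 + 3492595) = √3494669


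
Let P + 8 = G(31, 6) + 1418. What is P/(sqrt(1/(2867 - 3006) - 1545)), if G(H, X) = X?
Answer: -708*I*sqrt(7462771)/53689 ≈ -36.024*I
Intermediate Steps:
P = 1416 (P = -8 + (6 + 1418) = -8 + 1424 = 1416)
P/(sqrt(1/(2867 - 3006) - 1545)) = 1416/(sqrt(1/(2867 - 3006) - 1545)) = 1416/(sqrt(1/(-139) - 1545)) = 1416/(sqrt(-1/139 - 1545)) = 1416/(sqrt(-214756/139)) = 1416/((2*I*sqrt(7462771)/139)) = 1416*(-I*sqrt(7462771)/107378) = -708*I*sqrt(7462771)/53689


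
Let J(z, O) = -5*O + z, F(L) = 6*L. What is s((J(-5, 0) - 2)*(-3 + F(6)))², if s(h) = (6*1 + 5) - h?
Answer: 58564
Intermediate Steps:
J(z, O) = z - 5*O
s(h) = 11 - h (s(h) = (6 + 5) - h = 11 - h)
s((J(-5, 0) - 2)*(-3 + F(6)))² = (11 - ((-5 - 5*0) - 2)*(-3 + 6*6))² = (11 - ((-5 + 0) - 2)*(-3 + 36))² = (11 - (-5 - 2)*33)² = (11 - (-7)*33)² = (11 - 1*(-231))² = (11 + 231)² = 242² = 58564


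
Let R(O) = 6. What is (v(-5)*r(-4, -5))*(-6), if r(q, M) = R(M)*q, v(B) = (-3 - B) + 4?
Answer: 864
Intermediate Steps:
v(B) = 1 - B
r(q, M) = 6*q
(v(-5)*r(-4, -5))*(-6) = ((1 - 1*(-5))*(6*(-4)))*(-6) = ((1 + 5)*(-24))*(-6) = (6*(-24))*(-6) = -144*(-6) = 864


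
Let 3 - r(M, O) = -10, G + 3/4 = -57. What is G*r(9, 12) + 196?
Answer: -2219/4 ≈ -554.75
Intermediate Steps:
G = -231/4 (G = -¾ - 57 = -231/4 ≈ -57.750)
r(M, O) = 13 (r(M, O) = 3 - 1*(-10) = 3 + 10 = 13)
G*r(9, 12) + 196 = -231/4*13 + 196 = -3003/4 + 196 = -2219/4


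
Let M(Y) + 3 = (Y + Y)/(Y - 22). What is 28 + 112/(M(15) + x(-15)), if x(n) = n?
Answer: 896/39 ≈ 22.974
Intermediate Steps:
M(Y) = -3 + 2*Y/(-22 + Y) (M(Y) = -3 + (Y + Y)/(Y - 22) = -3 + (2*Y)/(-22 + Y) = -3 + 2*Y/(-22 + Y))
28 + 112/(M(15) + x(-15)) = 28 + 112/((66 - 1*15)/(-22 + 15) - 15) = 28 + 112/((66 - 15)/(-7) - 15) = 28 + 112/(-⅐*51 - 15) = 28 + 112/(-51/7 - 15) = 28 + 112/(-156/7) = 28 + 112*(-7/156) = 28 - 196/39 = 896/39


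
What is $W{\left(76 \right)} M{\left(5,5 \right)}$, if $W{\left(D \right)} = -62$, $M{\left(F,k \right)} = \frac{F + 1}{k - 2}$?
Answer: $-124$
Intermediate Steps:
$M{\left(F,k \right)} = \frac{1 + F}{-2 + k}$
$W{\left(76 \right)} M{\left(5,5 \right)} = - 62 \frac{1 + 5}{-2 + 5} = - 62 \cdot \frac{1}{3} \cdot 6 = \left(-62\right) 2 = -124$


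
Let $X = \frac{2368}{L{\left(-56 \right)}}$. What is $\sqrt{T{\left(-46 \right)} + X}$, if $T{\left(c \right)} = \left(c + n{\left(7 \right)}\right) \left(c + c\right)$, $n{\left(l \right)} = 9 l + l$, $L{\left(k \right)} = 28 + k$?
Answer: $\frac{4 i \sqrt{7021}}{7} \approx 47.881 i$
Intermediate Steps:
$n{\left(l \right)} = 10 l$
$T{\left(c \right)} = 2 c \left(70 + c\right)$ ($T{\left(c \right)} = \left(c + 10 \cdot 7\right) \left(c + c\right) = \left(c + 70\right) 2 c = \left(70 + c\right) 2 c = 2 c \left(70 + c\right)$)
$X = - \frac{592}{7}$ ($X = \frac{2368}{28 - 56} = \frac{2368}{-28} = 2368 \left(- \frac{1}{28}\right) = - \frac{592}{7} \approx -84.571$)
$\sqrt{T{\left(-46 \right)} + X} = \sqrt{2 \left(-46\right) \left(70 - 46\right) - \frac{592}{7}} = \sqrt{2 \left(-46\right) 24 - \frac{592}{7}} = \sqrt{-2208 - \frac{592}{7}} = \sqrt{- \frac{16048}{7}} = \frac{4 i \sqrt{7021}}{7}$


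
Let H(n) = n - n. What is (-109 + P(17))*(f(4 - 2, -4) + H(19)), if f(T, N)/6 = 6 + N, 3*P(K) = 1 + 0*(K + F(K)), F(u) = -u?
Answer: -1304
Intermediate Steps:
H(n) = 0
P(K) = ⅓ (P(K) = (1 + 0*(K - K))/3 = (1 + 0*0)/3 = (1 + 0)/3 = (⅓)*1 = ⅓)
f(T, N) = 36 + 6*N (f(T, N) = 6*(6 + N) = 36 + 6*N)
(-109 + P(17))*(f(4 - 2, -4) + H(19)) = (-109 + ⅓)*((36 + 6*(-4)) + 0) = -326*((36 - 24) + 0)/3 = -326*(12 + 0)/3 = -326/3*12 = -1304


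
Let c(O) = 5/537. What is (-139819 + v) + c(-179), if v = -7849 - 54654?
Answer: -108646909/537 ≈ -2.0232e+5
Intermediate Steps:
c(O) = 5/537 (c(O) = 5*(1/537) = 5/537)
v = -62503
(-139819 + v) + c(-179) = (-139819 - 62503) + 5/537 = -202322 + 5/537 = -108646909/537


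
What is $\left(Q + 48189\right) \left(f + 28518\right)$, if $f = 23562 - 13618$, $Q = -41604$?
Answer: $253272270$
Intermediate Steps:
$f = 9944$
$\left(Q + 48189\right) \left(f + 28518\right) = \left(-41604 + 48189\right) \left(9944 + 28518\right) = 6585 \cdot 38462 = 253272270$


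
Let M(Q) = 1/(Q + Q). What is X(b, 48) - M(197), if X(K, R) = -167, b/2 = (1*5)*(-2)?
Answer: -65799/394 ≈ -167.00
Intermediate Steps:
M(Q) = 1/(2*Q)
b = -20 (b = 2*((1*5)*(-2)) = 2*(5*(-2)) = 2*(-10) = -20)
X(b, 48) - M(197) = -167 - 1/(2*197) = -167 - 1*1/394 = -167 - 1/394 = -65799/394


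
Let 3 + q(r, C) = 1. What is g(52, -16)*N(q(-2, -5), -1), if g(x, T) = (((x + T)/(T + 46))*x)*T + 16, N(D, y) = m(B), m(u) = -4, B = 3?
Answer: 19648/5 ≈ 3929.6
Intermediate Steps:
q(r, C) = -2 (q(r, C) = -3 + 1 = -2)
N(D, y) = -4
g(x, T) = 16 + T*x*(T + x)/(46 + T) (g(x, T) = (((T + x)/(46 + T))*x)*T + 16 = (x*(T + x)/(46 + T))*T + 16 = T*x*(T + x)/(46 + T) + 16 = 16 + T*x*(T + x)/(46 + T))
g(52, -16)*N(q(-2, -5), -1) = ((736 + 16*(-16) - 16*52² + 52*(-16)²)/(46 - 16))*(-4) = ((736 - 256 - 16*2704 + 52*256)/30)*(-4) = ((736 - 256 - 43264 + 13312)/30)*(-4) = ((1/30)*(-29472))*(-4) = -4912/5*(-4) = 19648/5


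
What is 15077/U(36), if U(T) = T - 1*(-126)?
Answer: 15077/162 ≈ 93.068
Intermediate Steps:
U(T) = 126 + T (U(T) = T + 126 = 126 + T)
15077/U(36) = 15077/(126 + 36) = 15077/162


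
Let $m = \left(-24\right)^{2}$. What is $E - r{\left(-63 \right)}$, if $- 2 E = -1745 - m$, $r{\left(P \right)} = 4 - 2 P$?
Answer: $\frac{2061}{2} \approx 1030.5$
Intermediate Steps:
$m = 576$
$E = \frac{2321}{2}$ ($E = - \frac{-1745 - 576}{2} = \left(- \frac{1}{2}\right) \left(-2321\right) = \frac{2321}{2} \approx 1160.5$)
$E - r{\left(-63 \right)} = \frac{2321}{2} - \left(4 - -126\right) = \frac{2321}{2} - \left(4 + 126\right) = \frac{2321}{2} - 130 = \frac{2061}{2}$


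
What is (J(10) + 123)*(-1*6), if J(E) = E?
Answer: -798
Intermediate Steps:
(J(10) + 123)*(-1*6) = (10 + 123)*(-1*6) = 133*(-6) = -798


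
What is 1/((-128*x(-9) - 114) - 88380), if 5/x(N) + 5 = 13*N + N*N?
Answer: -41/3627614 ≈ -1.1302e-5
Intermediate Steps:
x(N) = 5/(-5 + N**2 + 13*N) (x(N) = 5/(-5 + (13*N + N*N)) = 5/(-5 + (13*N + N**2)) = 5/(-5 + (N**2 + 13*N)) = 5/(-5 + N**2 + 13*N))
1/((-128*x(-9) - 114) - 88380) = 1/((-640/(-5 + (-9)**2 + 13*(-9)) - 114) - 88380) = 1/((-640/(-5 + 81 - 117) - 114) - 88380) = 1/((-640/(-41) - 114) - 88380) = 1/((-640*(-1)/41 - 114) - 88380) = 1/((-128*(-5/41) - 114) - 88380) = 1/((640/41 - 114) - 88380) = 1/(-4034/41 - 88380) = 1/(-3627614/41) = -41/3627614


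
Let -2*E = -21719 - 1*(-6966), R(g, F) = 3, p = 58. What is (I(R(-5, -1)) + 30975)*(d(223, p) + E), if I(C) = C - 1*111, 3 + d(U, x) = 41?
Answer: 457726743/2 ≈ 2.2886e+8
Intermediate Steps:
d(U, x) = 38 (d(U, x) = -3 + 41 = 38)
E = 14753/2 (E = -(-21719 - 1*(-6966))/2 = -(-21719 + 6966)/2 = -½*(-14753) = 14753/2 ≈ 7376.5)
I(C) = -111 + C (I(C) = C - 111 = -111 + C)
(I(R(-5, -1)) + 30975)*(d(223, p) + E) = ((-111 + 3) + 30975)*(38 + 14753/2) = (-108 + 30975)*(14829/2) = 30867*(14829/2) = 457726743/2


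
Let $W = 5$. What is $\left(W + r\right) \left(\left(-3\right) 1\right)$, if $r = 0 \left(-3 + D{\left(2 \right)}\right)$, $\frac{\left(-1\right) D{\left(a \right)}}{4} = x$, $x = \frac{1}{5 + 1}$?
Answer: $-15$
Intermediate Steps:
$x = \frac{1}{6} \approx 0.16667$
$D{\left(a \right)} = - \frac{2}{3}$ ($D{\left(a \right)} = \left(-4\right) \frac{1}{6} = - \frac{2}{3}$)
$r = 0$ ($r = 0 \left(-3 - \frac{2}{3}\right) = 0 \left(- \frac{11}{3}\right) = 0$)
$\left(W + r\right) \left(\left(-3\right) 1\right) = \left(5 + 0\right) \left(\left(-3\right) 1\right) = 5 \left(-3\right) = -15$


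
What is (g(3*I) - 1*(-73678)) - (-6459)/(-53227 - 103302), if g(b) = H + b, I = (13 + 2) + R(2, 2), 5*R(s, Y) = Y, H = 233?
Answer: 57882200499/782645 ≈ 73957.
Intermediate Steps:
R(s, Y) = Y/5
I = 77/5 (I = (13 + 2) + (⅕)*2 = 15 + ⅖ = 77/5 ≈ 15.400)
g(b) = 233 + b
(g(3*I) - 1*(-73678)) - (-6459)/(-53227 - 103302) = ((233 + 3*(77/5)) - 1*(-73678)) - (-6459)/(-53227 - 103302) = ((233 + 231/5) + 73678) - (-6459)/(-156529) = (1396/5 + 73678) - (-6459)*(-1)/156529 = 369786/5 - 1*6459/156529 = 369786/5 - 6459/156529 = 57882200499/782645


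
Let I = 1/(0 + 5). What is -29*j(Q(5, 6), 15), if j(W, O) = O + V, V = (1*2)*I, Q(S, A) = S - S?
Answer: -2233/5 ≈ -446.60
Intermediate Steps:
I = 1/5 ≈ 0.20000
Q(S, A) = 0
V = 2/5 (V = (1*2)*(1/5) = 2*(1/5) = 2/5 ≈ 0.40000)
j(W, O) = 2/5 + O (j(W, O) = O + 2/5 = 2/5 + O)
-29*j(Q(5, 6), 15) = -29*(2/5 + 15) = -29*77/5 = -2233/5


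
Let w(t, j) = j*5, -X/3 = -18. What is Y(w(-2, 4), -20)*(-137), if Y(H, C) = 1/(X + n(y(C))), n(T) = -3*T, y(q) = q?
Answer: -137/114 ≈ -1.2018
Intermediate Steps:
X = 54 (X = -3*(-18) = 54)
w(t, j) = 5*j
Y(H, C) = 1/(54 - 3*C)
Y(w(-2, 4), -20)*(-137) = -1/(-54 + 3*(-20))*(-137) = -1/(-54 - 60)*(-137) = -1/(-114)*(-137) = -1*(-1/114)*(-137) = (1/114)*(-137) = -137/114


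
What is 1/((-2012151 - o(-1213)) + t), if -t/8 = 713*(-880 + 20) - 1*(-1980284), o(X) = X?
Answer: -1/12947770 ≈ -7.7233e-8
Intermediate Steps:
t = -10936832 (t = -8*(713*(-880 + 20) - 1*(-1980284)) = -8*(713*(-860) + 1980284) = -8*(-613180 + 1980284) = -8*1367104 = -10936832)
1/((-2012151 - o(-1213)) + t) = 1/((-2012151 - 1*(-1213)) - 10936832) = 1/((-2012151 + 1213) - 10936832) = 1/(-2010938 - 10936832) = 1/(-12947770) = -1/12947770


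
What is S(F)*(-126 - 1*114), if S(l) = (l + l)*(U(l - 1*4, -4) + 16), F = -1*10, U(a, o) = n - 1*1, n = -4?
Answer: 52800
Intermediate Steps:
U(a, o) = -5 (U(a, o) = -4 - 1*1 = -4 - 1 = -5)
F = -10
S(l) = 22*l (S(l) = (l + l)*(-5 + 16) = (2*l)*11 = 22*l)
S(F)*(-126 - 1*114) = (22*(-10))*(-126 - 1*114) = -220*(-126 - 114) = -220*(-240) = 52800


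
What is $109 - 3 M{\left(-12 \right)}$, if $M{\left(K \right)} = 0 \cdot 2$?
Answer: $109$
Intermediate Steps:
$M{\left(K \right)} = 0$
$109 - 3 M{\left(-12 \right)} = 109 - 0 = 109 + 0 = 109$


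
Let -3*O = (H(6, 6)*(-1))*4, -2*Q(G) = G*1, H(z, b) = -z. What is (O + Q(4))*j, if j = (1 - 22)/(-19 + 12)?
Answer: -30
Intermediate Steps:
Q(G) = -G/2
j = 3 (j = -21/(-7) = -21*(-⅐) = 3)
O = -8 (O = --1*6*(-1)*4/3 = -(-6*(-1))*4/3 = -2*4 = -⅓*24 = -8)
(O + Q(4))*j = (-8 - ½*4)*3 = (-8 - 2)*3 = -10*3 = -30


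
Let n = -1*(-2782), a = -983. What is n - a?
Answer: 3765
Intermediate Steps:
n = 2782
n - a = 2782 - 1*(-983) = 2782 + 983 = 3765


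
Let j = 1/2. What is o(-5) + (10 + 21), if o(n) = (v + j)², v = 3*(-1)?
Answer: 149/4 ≈ 37.250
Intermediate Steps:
j = ½ (j = 1*(½) = ½ ≈ 0.50000)
v = -3
o(n) = 25/4 (o(n) = (-3 + ½)² = (-5/2)² = 25/4)
o(-5) + (10 + 21) = 25/4 + (10 + 21) = 25/4 + 31 = 149/4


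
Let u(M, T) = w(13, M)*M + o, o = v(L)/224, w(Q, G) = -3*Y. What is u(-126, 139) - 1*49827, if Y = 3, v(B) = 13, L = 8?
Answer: -10907219/224 ≈ -48693.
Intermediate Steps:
w(Q, G) = -9 (w(Q, G) = -3*3 = -9)
o = 13/224 ≈ 0.058036
u(M, T) = 13/224 - 9*M (u(M, T) = -9*M + 13/224 = 13/224 - 9*M)
u(-126, 139) - 1*49827 = (13/224 - 9*(-126)) - 1*49827 = (13/224 + 1134) - 49827 = 254029/224 - 49827 = -10907219/224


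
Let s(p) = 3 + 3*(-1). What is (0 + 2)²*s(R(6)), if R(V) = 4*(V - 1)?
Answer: 0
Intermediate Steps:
R(V) = -4 + 4*V (R(V) = 4*(-1 + V) = -4 + 4*V)
s(p) = 0 (s(p) = 3 - 3 = 0)
(0 + 2)²*s(R(6)) = (0 + 2)²*0 = 2²*0 = 4*0 = 0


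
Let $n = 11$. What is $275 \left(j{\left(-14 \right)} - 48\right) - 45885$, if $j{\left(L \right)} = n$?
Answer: $-56060$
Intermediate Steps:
$j{\left(L \right)} = 11$
$275 \left(j{\left(-14 \right)} - 48\right) - 45885 = 275 \left(11 - 48\right) - 45885 = 275 \left(-37\right) - 45885 = -10175 - 45885 = -56060$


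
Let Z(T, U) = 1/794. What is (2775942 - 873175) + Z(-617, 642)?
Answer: 1510796999/794 ≈ 1.9028e+6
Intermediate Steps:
Z(T, U) = 1/794
(2775942 - 873175) + Z(-617, 642) = (2775942 - 873175) + 1/794 = 1902767 + 1/794 = 1510796999/794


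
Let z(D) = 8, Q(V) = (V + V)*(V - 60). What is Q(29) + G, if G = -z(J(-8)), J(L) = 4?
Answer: -1806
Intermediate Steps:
Q(V) = 2*V*(-60 + V) (Q(V) = (2*V)*(-60 + V) = 2*V*(-60 + V))
G = -8 (G = -1*8 = -8)
Q(29) + G = 2*29*(-60 + 29) - 8 = 2*29*(-31) - 8 = -1798 - 8 = -1806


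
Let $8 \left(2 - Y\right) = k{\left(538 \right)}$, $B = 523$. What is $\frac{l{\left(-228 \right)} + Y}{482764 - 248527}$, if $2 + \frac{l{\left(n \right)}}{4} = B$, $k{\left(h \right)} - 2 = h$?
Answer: $\frac{4037}{468474} \approx 0.0086173$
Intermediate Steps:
$k{\left(h \right)} = 2 + h$
$l{\left(n \right)} = 2084$ ($l{\left(n \right)} = -8 + 4 \cdot 523 = -8 + 2092 = 2084$)
$Y = - \frac{131}{2}$ ($Y = 2 - \frac{2 + 538}{8} = 2 - \frac{135}{2} = - \frac{131}{2} \approx -65.5$)
$\frac{l{\left(-228 \right)} + Y}{482764 - 248527} = \frac{2084 - \frac{131}{2}}{482764 - 248527} = \frac{4037}{2 \cdot 234237} = \frac{4037}{2} \cdot \frac{1}{234237} = \frac{4037}{468474}$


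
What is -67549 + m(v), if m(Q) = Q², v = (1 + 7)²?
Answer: -63453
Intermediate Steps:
v = 64 (v = 8² = 64)
-67549 + m(v) = -67549 + 64² = -67549 + 4096 = -63453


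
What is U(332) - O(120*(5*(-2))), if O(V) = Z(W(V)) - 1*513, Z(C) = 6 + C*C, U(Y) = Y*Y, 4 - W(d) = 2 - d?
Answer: -1324473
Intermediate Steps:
W(d) = 2 + d (W(d) = 4 - (2 - d) = 4 + (-2 + d) = 2 + d)
U(Y) = Y²
Z(C) = 6 + C²
O(V) = -507 + (2 + V)² (O(V) = (6 + (2 + V)²) - 1*513 = (6 + (2 + V)²) - 513 = -507 + (2 + V)²)
U(332) - O(120*(5*(-2))) = 332² - (-507 + (2 + 120*(5*(-2)))²) = 110224 - (-507 + (2 + 120*(-10))²) = 110224 - (-507 + (2 - 1200)²) = 110224 - (-507 + (-1198)²) = 110224 - (-507 + 1435204) = 110224 - 1*1434697 = 110224 - 1434697 = -1324473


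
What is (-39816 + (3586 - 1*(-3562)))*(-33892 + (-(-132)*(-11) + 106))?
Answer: 1151154984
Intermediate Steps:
(-39816 + (3586 - 1*(-3562)))*(-33892 + (-(-132)*(-11) + 106)) = (-39816 + (3586 + 3562))*(-33892 + (-66*22 + 106)) = (-39816 + 7148)*(-33892 + (-1452 + 106)) = -32668*(-33892 - 1346) = -32668*(-35238) = 1151154984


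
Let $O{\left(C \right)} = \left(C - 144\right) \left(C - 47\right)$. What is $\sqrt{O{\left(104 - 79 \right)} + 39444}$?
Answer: $\sqrt{42062} \approx 205.09$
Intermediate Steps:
$O{\left(C \right)} = \left(-144 + C\right) \left(-47 + C\right)$
$\sqrt{O{\left(104 - 79 \right)} + 39444} = \sqrt{\left(6768 + \left(104 - 79\right)^{2} - 191 \left(104 - 79\right)\right) + 39444} = \sqrt{\left(6768 + 25^{2} - 4775\right) + 39444} = \sqrt{\left(6768 + 625 - 4775\right) + 39444} = \sqrt{2618 + 39444} = \sqrt{42062}$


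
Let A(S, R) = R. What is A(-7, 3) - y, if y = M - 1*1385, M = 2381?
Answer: -993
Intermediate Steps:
y = 996 (y = 2381 - 1*1385 = 2381 - 1385 = 996)
A(-7, 3) - y = 3 - 1*996 = 3 - 996 = -993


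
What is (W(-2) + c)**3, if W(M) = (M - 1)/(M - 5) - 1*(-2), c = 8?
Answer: 389017/343 ≈ 1134.2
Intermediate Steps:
W(M) = 2 + (-1 + M)/(-5 + M) (W(M) = (-1 + M)/(-5 + M) + 2 = 2 + (-1 + M)/(-5 + M))
(W(-2) + c)**3 = ((-11 + 3*(-2))/(-5 - 2) + 8)**3 = ((-11 - 6)/(-7) + 8)**3 = (-1/7*(-17) + 8)**3 = (17/7 + 8)**3 = (73/7)**3 = 389017/343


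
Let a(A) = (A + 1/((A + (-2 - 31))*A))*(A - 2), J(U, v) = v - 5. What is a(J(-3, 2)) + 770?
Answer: 84775/108 ≈ 784.95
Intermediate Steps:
J(U, v) = -5 + v
a(A) = (-2 + A)*(A + 1/(A*(-33 + A))) (a(A) = (A + 1/((A - 33)*A))*(-2 + A) = (A + 1/((-33 + A)*A))*(-2 + A) = (A + 1/(A*(-33 + A)))*(-2 + A) = (-2 + A)*(A + 1/(A*(-33 + A))))
a(J(-3, 2)) + 770 = (-2 + (-5 + 2) + (-5 + 2)⁴ - 35*(-5 + 2)³ + 66*(-5 + 2)²)/((-5 + 2)*(-33 + (-5 + 2))) + 770 = (-2 - 3 + (-3)⁴ - 35*(-3)³ + 66*(-3)²)/((-3)*(-33 - 3)) + 770 = -⅓*(-2 - 3 + 81 - 35*(-27) + 66*9)/(-36) + 770 = -⅓*(-1/36)*(-2 - 3 + 81 + 945 + 594) + 770 = -⅓*(-1/36)*1615 + 770 = 1615/108 + 770 = 84775/108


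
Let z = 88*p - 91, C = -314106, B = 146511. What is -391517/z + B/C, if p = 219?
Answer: -41929355431/2008289062 ≈ -20.878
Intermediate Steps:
z = 19181 (z = 88*219 - 91 = 19272 - 91 = 19181)
-391517/z + B/C = -391517/19181 + 146511/(-314106) = -391517*1/19181 + 146511*(-1/314106) = -391517/19181 - 48837/104702 = -41929355431/2008289062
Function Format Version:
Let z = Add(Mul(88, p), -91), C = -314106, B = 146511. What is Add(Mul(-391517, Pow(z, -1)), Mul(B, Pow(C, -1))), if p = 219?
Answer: Rational(-41929355431, 2008289062) ≈ -20.878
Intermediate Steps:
z = 19181 (z = Add(Mul(88, 219), -91) = Add(19272, -91) = 19181)
Add(Mul(-391517, Pow(z, -1)), Mul(B, Pow(C, -1))) = Add(Mul(-391517, Pow(19181, -1)), Mul(146511, Pow(-314106, -1))) = Add(Mul(-391517, Rational(1, 19181)), Mul(146511, Rational(-1, 314106))) = Add(Rational(-391517, 19181), Rational(-48837, 104702)) = Rational(-41929355431, 2008289062)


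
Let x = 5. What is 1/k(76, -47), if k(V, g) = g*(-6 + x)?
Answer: 1/47 ≈ 0.021277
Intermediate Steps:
k(V, g) = -g (k(V, g) = g*(-6 + 5) = g*(-1) = -g)
1/k(76, -47) = 1/(-1*(-47)) = 1/47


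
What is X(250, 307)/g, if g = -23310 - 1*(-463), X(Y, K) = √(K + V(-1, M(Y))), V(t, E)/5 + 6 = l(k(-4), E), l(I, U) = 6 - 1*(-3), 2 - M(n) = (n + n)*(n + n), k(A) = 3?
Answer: -√322/22847 ≈ -0.00078541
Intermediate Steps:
M(n) = 2 - 4*n² (M(n) = 2 - (n + n)*(n + n) = 2 - 2*n*2*n = 2 - 4*n²)
l(I, U) = 9 (l(I, U) = 6 + 3 = 9)
V(t, E) = 15 (V(t, E) = -30 + 5*9 = -30 + 45 = 15)
X(Y, K) = √(15 + K) (X(Y, K) = √(K + 15) = √(15 + K))
g = -22847 (g = -23310 + 463 = -22847)
X(250, 307)/g = √(15 + 307)/(-22847) = √322*(-1/22847) = -√322/22847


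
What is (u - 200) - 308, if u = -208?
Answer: -716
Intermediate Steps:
(u - 200) - 308 = (-208 - 200) - 308 = -408 - 308 = -716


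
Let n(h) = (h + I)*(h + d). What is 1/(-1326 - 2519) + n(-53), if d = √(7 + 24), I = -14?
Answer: 13653594/3845 - 67*√31 ≈ 3178.0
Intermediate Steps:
d = √31 ≈ 5.5678
n(h) = (-14 + h)*(h + √31) (n(h) = (h - 14)*(h + √31) = (-14 + h)*(h + √31))
1/(-1326 - 2519) + n(-53) = 1/(-1326 - 2519) + ((-53)² - 14*(-53) - 14*√31 - 53*√31) = 1/(-3845) + (2809 + 742 - 14*√31 - 53*√31) = -1/3845 + (3551 - 67*√31) = 13653594/3845 - 67*√31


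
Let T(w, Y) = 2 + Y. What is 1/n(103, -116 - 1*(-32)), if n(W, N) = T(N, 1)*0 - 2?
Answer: -1/2 ≈ -0.50000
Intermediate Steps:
n(W, N) = -2 (n(W, N) = (2 + 1)*0 - 2 = 3*0 - 2 = 0 - 2 = -2)
1/n(103, -116 - 1*(-32)) = 1/(-2) = -1/2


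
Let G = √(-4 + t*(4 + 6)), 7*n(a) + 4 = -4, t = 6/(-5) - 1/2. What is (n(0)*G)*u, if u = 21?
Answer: -24*I*√21 ≈ -109.98*I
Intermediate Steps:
t = -17/10 (t = 6*(-⅕) - 1*½ = -6/5 - ½ = -17/10 ≈ -1.7000)
n(a) = -8/7 (n(a) = -4/7 + (⅐)*(-4) = -4/7 - 4/7 = -8/7)
G = I*√21 (G = √(-4 - 17*(4 + 6)/10) = √(-4 - 17/10*10) = √(-4 - 17) = √(-21) = I*√21 ≈ 4.5826*I)
(n(0)*G)*u = -8*I*√21/7*21 = -24*I*√21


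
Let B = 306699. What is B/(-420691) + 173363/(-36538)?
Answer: -84138421895/15371207758 ≈ -5.4738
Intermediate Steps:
B/(-420691) + 173363/(-36538) = 306699/(-420691) + 173363/(-36538) = 306699*(-1/420691) + 173363*(-1/36538) = -306699/420691 - 173363/36538 = -84138421895/15371207758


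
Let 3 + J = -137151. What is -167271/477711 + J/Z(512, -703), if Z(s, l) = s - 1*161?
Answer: -62277955/159237 ≈ -391.10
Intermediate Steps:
J = -137154 (J = -3 - 137151 = -137154)
Z(s, l) = -161 + s (Z(s, l) = s - 161 = -161 + s)
-167271/477711 + J/Z(512, -703) = -167271/477711 - 137154/(-161 + 512) = -167271*1/477711 - 137154/351 = -4289/12249 - 137154*1/351 = -4289/12249 - 45718/117 = -62277955/159237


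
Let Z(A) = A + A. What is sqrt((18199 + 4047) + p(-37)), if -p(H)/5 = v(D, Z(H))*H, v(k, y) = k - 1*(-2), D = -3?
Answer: sqrt(22061) ≈ 148.53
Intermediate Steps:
Z(A) = 2*A
v(k, y) = 2 + k (v(k, y) = k + 2 = 2 + k)
p(H) = 5*H (p(H) = -5*(2 - 3)*H = -(-5)*H = 5*H)
sqrt((18199 + 4047) + p(-37)) = sqrt((18199 + 4047) + 5*(-37)) = sqrt(22246 - 185) = sqrt(22061)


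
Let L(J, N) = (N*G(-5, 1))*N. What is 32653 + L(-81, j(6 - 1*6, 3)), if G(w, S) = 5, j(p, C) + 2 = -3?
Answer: 32778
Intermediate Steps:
j(p, C) = -5 (j(p, C) = -2 - 3 = -5)
L(J, N) = 5*N**2 (L(J, N) = (N*5)*N = (5*N)*N = 5*N**2)
32653 + L(-81, j(6 - 1*6, 3)) = 32653 + 5*(-5)**2 = 32653 + 5*25 = 32653 + 125 = 32778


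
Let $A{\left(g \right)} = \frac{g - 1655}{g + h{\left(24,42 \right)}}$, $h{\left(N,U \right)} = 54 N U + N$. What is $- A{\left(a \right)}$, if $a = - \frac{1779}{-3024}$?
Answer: $\frac{1667647}{54892241} \approx 0.03038$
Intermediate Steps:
$h{\left(N,U \right)} = N + 54 N U$ ($h{\left(N,U \right)} = 54 N U + N = N + 54 N U$)
$a = \frac{593}{1008}$ ($a = \left(-1779\right) \left(- \frac{1}{3024}\right) = \frac{593}{1008} \approx 0.58829$)
$A{\left(g \right)} = \frac{-1655 + g}{54456 + g}$ ($A{\left(g \right)} = \frac{g - 1655}{g + 24 \left(1 + 54 \cdot 42\right)} = \frac{-1655 + g}{g + 24 \left(1 + 2268\right)} = \frac{-1655 + g}{g + 24 \cdot 2269} = \frac{-1655 + g}{g + 54456} = \frac{-1655 + g}{54456 + g}$)
$- A{\left(a \right)} = - \frac{-1655 + \frac{593}{1008}}{54456 + \frac{593}{1008}} = - \frac{-1667647}{\frac{54892241}{1008} \cdot 1008} = - \frac{1008 \left(-1667647\right)}{54892241 \cdot 1008} = \left(-1\right) \left(- \frac{1667647}{54892241}\right) = \frac{1667647}{54892241}$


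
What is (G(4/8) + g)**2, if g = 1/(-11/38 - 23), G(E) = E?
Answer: 654481/3132900 ≈ 0.20891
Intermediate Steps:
g = -38/885 (g = 1/(-11*1/38 - 23) = 1/(-11/38 - 23) = 1/(-885/38) = -38/885 ≈ -0.042938)
(G(4/8) + g)**2 = (4/8 - 38/885)**2 = (4*(1/8) - 38/885)**2 = (1/2 - 38/885)**2 = (809/1770)**2 = 654481/3132900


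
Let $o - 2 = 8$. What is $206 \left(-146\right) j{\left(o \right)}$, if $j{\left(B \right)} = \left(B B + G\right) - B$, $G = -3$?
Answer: $-2616612$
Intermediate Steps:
$o = 10$ ($o = 2 + 8 = 10$)
$j{\left(B \right)} = -3 + B^{2} - B$ ($j{\left(B \right)} = \left(B B - 3\right) - B = \left(B^{2} - 3\right) - B = \left(-3 + B^{2}\right) - B = -3 + B^{2} - B$)
$206 \left(-146\right) j{\left(o \right)} = 206 \left(-146\right) \left(-3 + 10^{2} - 10\right) = - 30076 \left(-3 + 100 - 10\right) = \left(-30076\right) 87 = -2616612$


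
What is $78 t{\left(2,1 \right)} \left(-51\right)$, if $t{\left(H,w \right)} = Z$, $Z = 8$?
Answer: $-31824$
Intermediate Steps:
$t{\left(H,w \right)} = 8$
$78 t{\left(2,1 \right)} \left(-51\right) = 78 \cdot 8 \left(-51\right) = 624 \left(-51\right) = -31824$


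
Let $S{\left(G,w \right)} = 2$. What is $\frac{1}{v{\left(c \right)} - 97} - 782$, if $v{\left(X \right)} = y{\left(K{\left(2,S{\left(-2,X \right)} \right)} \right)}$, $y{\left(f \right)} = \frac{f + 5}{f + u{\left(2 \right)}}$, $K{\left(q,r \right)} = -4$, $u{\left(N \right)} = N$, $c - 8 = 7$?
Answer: $- \frac{152492}{195} \approx -782.01$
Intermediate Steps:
$c = 15$ ($c = 8 + 7 = 15$)
$y{\left(f \right)} = \frac{5 + f}{2 + f}$ ($y{\left(f \right)} = \frac{f + 5}{f + 2} = \frac{5 + f}{2 + f}$)
$v{\left(X \right)} = - \frac{1}{2}$ ($v{\left(X \right)} = \frac{5 - 4}{2 - 4} = \frac{1}{-2} \cdot 1 = \left(- \frac{1}{2}\right) 1 = - \frac{1}{2}$)
$\frac{1}{v{\left(c \right)} - 97} - 782 = \frac{1}{- \frac{1}{2} - 97} - 782 = \frac{1}{- \frac{195}{2}} - 782 = - \frac{2}{195} - 782 = - \frac{152492}{195}$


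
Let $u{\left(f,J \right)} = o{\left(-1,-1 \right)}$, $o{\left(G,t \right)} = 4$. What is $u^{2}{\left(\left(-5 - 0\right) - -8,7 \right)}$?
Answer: $16$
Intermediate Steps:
$u{\left(f,J \right)} = 4$
$u^{2}{\left(\left(-5 - 0\right) - -8,7 \right)} = 4^{2} = 16$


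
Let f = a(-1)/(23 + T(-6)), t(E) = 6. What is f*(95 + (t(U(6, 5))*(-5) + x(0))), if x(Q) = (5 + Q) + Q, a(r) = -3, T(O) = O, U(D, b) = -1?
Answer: -210/17 ≈ -12.353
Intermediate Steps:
f = -3/17 (f = -3/(23 - 6) = -3/17 ≈ -0.17647)
x(Q) = 5 + 2*Q
f*(95 + (t(U(6, 5))*(-5) + x(0))) = -3*(95 + (6*(-5) + (5 + 2*0)))/17 = -3*(95 + (-30 + (5 + 0)))/17 = -3*(95 + (-30 + 5))/17 = -3*(95 - 25)/17 = -3/17*70 = -210/17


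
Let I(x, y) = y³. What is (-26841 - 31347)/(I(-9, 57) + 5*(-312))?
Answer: -19396/61211 ≈ -0.31687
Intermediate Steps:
(-26841 - 31347)/(I(-9, 57) + 5*(-312)) = (-26841 - 31347)/(57³ + 5*(-312)) = -58188/(185193 - 1560) = -58188/183633 = -58188*1/183633 = -19396/61211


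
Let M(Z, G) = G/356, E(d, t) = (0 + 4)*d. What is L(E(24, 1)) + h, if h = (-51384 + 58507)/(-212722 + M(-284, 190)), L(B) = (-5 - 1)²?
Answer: 1361851262/37864421 ≈ 35.966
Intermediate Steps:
E(d, t) = 4*d
M(Z, G) = G/356 (M(Z, G) = G*(1/356) = G/356)
L(B) = 36 (L(B) = (-6)² = 36)
h = -1267894/37864421 (h = (-51384 + 58507)/(-212722 + (1/356)*190) = 7123/(-212722 + 95/178) = 7123/(-37864421/178) = 7123*(-178/37864421) = -1267894/37864421 ≈ -0.033485)
L(E(24, 1)) + h = 36 - 1267894/37864421 = 1361851262/37864421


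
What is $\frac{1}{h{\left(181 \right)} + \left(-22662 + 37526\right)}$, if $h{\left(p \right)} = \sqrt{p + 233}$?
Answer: $\frac{7432}{110469041} - \frac{3 \sqrt{46}}{220938082} \approx 6.7185 \cdot 10^{-5}$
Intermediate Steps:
$h{\left(p \right)} = \sqrt{233 + p}$
$\frac{1}{h{\left(181 \right)} + \left(-22662 + 37526\right)} = \frac{1}{\sqrt{233 + 181} + \left(-22662 + 37526\right)} = \frac{1}{\sqrt{414} + 14864} = \frac{1}{3 \sqrt{46} + 14864} = \frac{1}{14864 + 3 \sqrt{46}}$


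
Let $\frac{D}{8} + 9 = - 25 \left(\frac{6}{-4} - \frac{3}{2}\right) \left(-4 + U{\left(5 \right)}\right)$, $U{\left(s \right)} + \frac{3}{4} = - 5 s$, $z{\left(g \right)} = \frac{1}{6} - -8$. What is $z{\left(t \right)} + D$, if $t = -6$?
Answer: $- \frac{107483}{6} \approx -17914.0$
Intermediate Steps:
$z{\left(g \right)} = \frac{49}{6}$ ($z{\left(g \right)} = \frac{1}{6} + 8 = \frac{49}{6}$)
$U{\left(s \right)} = - \frac{3}{4} - 5 s$
$D = -17922$ ($D = -72 + 8 \left(- 25 \left(\frac{6}{-4} - \frac{3}{2}\right) \left(-4 - \frac{103}{4}\right)\right) = -72 + 8 \left(- 25 \left(6 \left(- \frac{1}{4}\right) - \frac{3}{2}\right) \left(-4 - \frac{103}{4}\right)\right) = -72 + 8 \left(- 25 \left(- \frac{3}{2} - \frac{3}{2}\right) \left(-4 - \frac{103}{4}\right)\right) = -72 + 8 \left(- 25 \left(\left(-3\right) \left(- \frac{119}{4}\right)\right)\right) = -72 + 8 \left(\left(-25\right) \frac{357}{4}\right) = -72 + 8 \left(- \frac{8925}{4}\right) = -72 - 17850 = -17922$)
$z{\left(t \right)} + D = \frac{49}{6} - 17922 = - \frac{107483}{6}$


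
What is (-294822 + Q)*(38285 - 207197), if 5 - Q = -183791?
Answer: 18753623712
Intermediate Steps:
Q = 183796 (Q = 5 - 1*(-183791) = 5 + 183791 = 183796)
(-294822 + Q)*(38285 - 207197) = (-294822 + 183796)*(38285 - 207197) = -111026*(-168912) = 18753623712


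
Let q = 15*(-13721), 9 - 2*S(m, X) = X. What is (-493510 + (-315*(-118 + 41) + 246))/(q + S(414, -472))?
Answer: 938018/411149 ≈ 2.2815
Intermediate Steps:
S(m, X) = 9/2 - X/2
q = -205815
(-493510 + (-315*(-118 + 41) + 246))/(q + S(414, -472)) = (-493510 + (-315*(-118 + 41) + 246))/(-205815 + (9/2 - 1/2*(-472))) = (-493510 + (-315*(-77) + 246))/(-205815 + (9/2 + 236)) = (-493510 + (24255 + 246))/(-205815 + 481/2) = (-493510 + 24501)/(-411149/2) = -469009*(-2/411149) = 938018/411149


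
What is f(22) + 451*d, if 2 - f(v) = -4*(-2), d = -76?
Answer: -34282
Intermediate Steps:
f(v) = -6 (f(v) = 2 - (-4)*(-2) = 2 - 1*8 = 2 - 8 = -6)
f(22) + 451*d = -6 + 451*(-76) = -6 - 34276 = -34282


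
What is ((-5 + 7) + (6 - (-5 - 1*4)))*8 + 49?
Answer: 185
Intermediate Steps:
((-5 + 7) + (6 - (-5 - 1*4)))*8 + 49 = (2 + (6 - (-5 - 4)))*8 + 49 = (2 + (6 - 1*(-9)))*8 + 49 = (2 + (6 + 9))*8 + 49 = (2 + 15)*8 + 49 = 17*8 + 49 = 136 + 49 = 185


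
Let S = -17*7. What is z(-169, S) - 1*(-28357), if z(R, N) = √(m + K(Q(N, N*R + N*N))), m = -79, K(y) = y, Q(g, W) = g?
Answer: 28357 + 3*I*√22 ≈ 28357.0 + 14.071*I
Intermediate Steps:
S = -119
z(R, N) = √(-79 + N)
z(-169, S) - 1*(-28357) = √(-79 - 119) - 1*(-28357) = √(-198) + 28357 = 3*I*√22 + 28357 = 28357 + 3*I*√22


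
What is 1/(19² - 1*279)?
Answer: 1/82 ≈ 0.012195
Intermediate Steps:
1/(19² - 1*279) = 1/(361 - 279) = 1/82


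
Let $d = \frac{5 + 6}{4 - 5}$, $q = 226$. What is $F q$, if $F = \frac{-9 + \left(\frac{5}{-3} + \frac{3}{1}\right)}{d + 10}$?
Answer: $\frac{5198}{3} \approx 1732.7$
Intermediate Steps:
$d = -11$ ($d = \frac{11}{-1} = 11 \left(-1\right) = -11$)
$F = \frac{23}{3}$ ($F = \frac{-9 + \left(\frac{5}{-3} + \frac{3}{1}\right)}{-11 + 10} = \frac{-9 + \left(5 \left(- \frac{1}{3}\right) + 3 \cdot 1\right)}{-1} = \left(-9 + \left(- \frac{5}{3} + 3\right)\right) \left(-1\right) = \left(-9 + \frac{4}{3}\right) \left(-1\right) = \left(- \frac{23}{3}\right) \left(-1\right) = \frac{23}{3} \approx 7.6667$)
$F q = \frac{23}{3} \cdot 226 = \frac{5198}{3}$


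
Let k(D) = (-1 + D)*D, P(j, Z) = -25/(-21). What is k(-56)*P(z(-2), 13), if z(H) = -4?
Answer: 3800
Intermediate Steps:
P(j, Z) = 25/21 (P(j, Z) = -25*(-1/21) = 25/21)
k(D) = D*(-1 + D)
k(-56)*P(z(-2), 13) = -56*(-1 - 56)*(25/21) = -56*(-57)*(25/21) = 3192*(25/21) = 3800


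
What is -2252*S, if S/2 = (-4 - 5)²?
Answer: -364824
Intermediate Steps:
S = 162 (S = 2*(-4 - 5)² = 2*(-9)² = 2*81 = 162)
-2252*S = -2252*162 = -364824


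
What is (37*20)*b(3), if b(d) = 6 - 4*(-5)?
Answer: 19240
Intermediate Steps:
b(d) = 26 (b(d) = 6 + 20 = 26)
(37*20)*b(3) = (37*20)*26 = 740*26 = 19240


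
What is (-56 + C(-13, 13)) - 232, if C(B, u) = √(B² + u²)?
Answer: -288 + 13*√2 ≈ -269.62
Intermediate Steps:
(-56 + C(-13, 13)) - 232 = (-56 + √((-13)² + 13²)) - 232 = (-56 + √(169 + 169)) - 232 = (-56 + √338) - 232 = (-56 + 13*√2) - 232 = -288 + 13*√2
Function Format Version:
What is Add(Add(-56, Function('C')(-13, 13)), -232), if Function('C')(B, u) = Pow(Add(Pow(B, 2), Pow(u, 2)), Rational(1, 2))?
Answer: Add(-288, Mul(13, Pow(2, Rational(1, 2)))) ≈ -269.62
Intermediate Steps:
Add(Add(-56, Function('C')(-13, 13)), -232) = Add(Add(-56, Pow(Add(Pow(-13, 2), Pow(13, 2)), Rational(1, 2))), -232) = Add(Add(-56, Pow(Add(169, 169), Rational(1, 2))), -232) = Add(Add(-56, Pow(338, Rational(1, 2))), -232) = Add(Add(-56, Mul(13, Pow(2, Rational(1, 2)))), -232) = Add(-288, Mul(13, Pow(2, Rational(1, 2))))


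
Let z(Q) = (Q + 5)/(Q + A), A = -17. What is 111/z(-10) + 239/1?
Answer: 4192/5 ≈ 838.40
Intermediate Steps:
z(Q) = (5 + Q)/(-17 + Q) (z(Q) = (Q + 5)/(Q - 17) = (5 + Q)/(-17 + Q))
111/z(-10) + 239/1 = 111/(((5 - 10)/(-17 - 10))) + 239/1 = 111/((-5/(-27))) + 239*1 = 111/((-1/27*(-5))) + 239 = 111/(5/27) + 239 = 111*(27/5) + 239 = 2997/5 + 239 = 4192/5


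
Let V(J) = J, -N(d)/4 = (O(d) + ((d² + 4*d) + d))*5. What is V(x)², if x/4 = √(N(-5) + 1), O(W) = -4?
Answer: 1296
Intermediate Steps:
N(d) = 80 - 100*d - 20*d² (N(d) = -4*(-4 + ((d² + 4*d) + d))*5 = -4*(-4 + (d² + 5*d))*5 = -4*(-4 + d² + 5*d)*5 = -4*(-20 + 5*d² + 25*d) = 80 - 100*d - 20*d²)
x = 36 (x = 4*√((80 - 100*(-5) - 20*(-5)²) + 1) = 4*√((80 + 500 - 20*25) + 1) = 4*√((80 + 500 - 500) + 1) = 4*√(80 + 1) = 4*√81 = 4*9 = 36)
V(x)² = 36² = 1296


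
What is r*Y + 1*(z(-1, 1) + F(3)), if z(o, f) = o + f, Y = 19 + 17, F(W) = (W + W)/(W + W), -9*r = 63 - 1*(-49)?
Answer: -447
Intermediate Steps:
r = -112/9 (r = -(63 - 1*(-49))/9 = -(63 + 49)/9 = -⅑*112 = -112/9 ≈ -12.444)
F(W) = 1 (F(W) = (2*W)/((2*W)) = (2*W)*(1/(2*W)) = 1)
Y = 36
z(o, f) = f + o
r*Y + 1*(z(-1, 1) + F(3)) = -112/9*36 + 1*((1 - 1) + 1) = -448 + 1*(0 + 1) = -448 + 1*1 = -448 + 1 = -447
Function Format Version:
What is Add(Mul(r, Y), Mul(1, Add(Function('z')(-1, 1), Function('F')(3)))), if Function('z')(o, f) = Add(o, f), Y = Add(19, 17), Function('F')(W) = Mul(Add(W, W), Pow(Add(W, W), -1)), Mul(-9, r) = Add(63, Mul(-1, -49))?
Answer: -447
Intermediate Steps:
r = Rational(-112, 9) (r = Mul(Rational(-1, 9), Add(63, Mul(-1, -49))) = Mul(Rational(-1, 9), Add(63, 49)) = Mul(Rational(-1, 9), 112) = Rational(-112, 9) ≈ -12.444)
Function('F')(W) = 1 (Function('F')(W) = Mul(Mul(2, W), Pow(Mul(2, W), -1)) = Mul(Mul(2, W), Mul(Rational(1, 2), Pow(W, -1))) = 1)
Y = 36
Function('z')(o, f) = Add(f, o)
Add(Mul(r, Y), Mul(1, Add(Function('z')(-1, 1), Function('F')(3)))) = Add(Mul(Rational(-112, 9), 36), Mul(1, Add(Add(1, -1), 1))) = Add(-448, Mul(1, Add(0, 1))) = Add(-448, Mul(1, 1)) = Add(-448, 1) = -447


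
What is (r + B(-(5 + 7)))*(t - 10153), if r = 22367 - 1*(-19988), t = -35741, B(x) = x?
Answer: -1943289642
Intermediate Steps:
r = 42355 (r = 22367 + 19988 = 42355)
(r + B(-(5 + 7)))*(t - 10153) = (42355 - (5 + 7))*(-35741 - 10153) = (42355 - 1*12)*(-45894) = (42355 - 12)*(-45894) = 42343*(-45894) = -1943289642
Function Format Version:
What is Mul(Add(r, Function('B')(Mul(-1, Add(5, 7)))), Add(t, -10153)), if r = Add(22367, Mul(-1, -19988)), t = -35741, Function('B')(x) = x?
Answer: -1943289642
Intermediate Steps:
r = 42355 (r = Add(22367, 19988) = 42355)
Mul(Add(r, Function('B')(Mul(-1, Add(5, 7)))), Add(t, -10153)) = Mul(Add(42355, Mul(-1, Add(5, 7))), Add(-35741, -10153)) = Mul(Add(42355, Mul(-1, 12)), -45894) = Mul(Add(42355, -12), -45894) = Mul(42343, -45894) = -1943289642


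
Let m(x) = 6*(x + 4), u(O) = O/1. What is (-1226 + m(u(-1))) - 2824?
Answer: -4032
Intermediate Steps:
u(O) = O (u(O) = O*1 = O)
m(x) = 24 + 6*x (m(x) = 6*(4 + x) = 24 + 6*x)
(-1226 + m(u(-1))) - 2824 = (-1226 + (24 + 6*(-1))) - 2824 = (-1226 + (24 - 6)) - 2824 = (-1226 + 18) - 2824 = -1208 - 2824 = -4032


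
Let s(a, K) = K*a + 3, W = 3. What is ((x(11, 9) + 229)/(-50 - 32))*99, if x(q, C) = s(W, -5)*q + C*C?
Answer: -8811/41 ≈ -214.90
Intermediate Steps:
s(a, K) = 3 + K*a
x(q, C) = C² - 12*q (x(q, C) = (3 - 5*3)*q + C*C = (3 - 15)*q + C² = -12*q + C² = C² - 12*q)
((x(11, 9) + 229)/(-50 - 32))*99 = (((9² - 12*11) + 229)/(-50 - 32))*99 = (((81 - 132) + 229)/(-82))*99 = ((-51 + 229)*(-1/82))*99 = (178*(-1/82))*99 = -89/41*99 = -8811/41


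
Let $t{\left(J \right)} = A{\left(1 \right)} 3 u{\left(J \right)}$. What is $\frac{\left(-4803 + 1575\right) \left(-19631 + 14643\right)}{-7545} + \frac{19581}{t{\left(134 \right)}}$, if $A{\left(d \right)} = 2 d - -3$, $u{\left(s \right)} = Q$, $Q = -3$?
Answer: $- \frac{3876869}{1509} \approx -2569.2$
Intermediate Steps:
$u{\left(s \right)} = -3$
$A{\left(d \right)} = 3 + 2 d$ ($A{\left(d \right)} = 2 d + 3 = 3 + 2 d$)
$t{\left(J \right)} = -45$ ($t{\left(J \right)} = \left(3 + 2 \cdot 1\right) 3 \left(-3\right) = \left(3 + 2\right) 3 \left(-3\right) = 5 \cdot 3 \left(-3\right) = 15 \left(-3\right) = -45$)
$\frac{\left(-4803 + 1575\right) \left(-19631 + 14643\right)}{-7545} + \frac{19581}{t{\left(134 \right)}} = \frac{\left(-4803 + 1575\right) \left(-19631 + 14643\right)}{-7545} + \frac{19581}{-45} = \left(-3228\right) \left(-4988\right) \left(- \frac{1}{7545}\right) + 19581 \left(- \frac{1}{45}\right) = 16101264 \left(- \frac{1}{7545}\right) - \frac{6527}{15} = - \frac{5367088}{2515} - \frac{6527}{15} = - \frac{3876869}{1509}$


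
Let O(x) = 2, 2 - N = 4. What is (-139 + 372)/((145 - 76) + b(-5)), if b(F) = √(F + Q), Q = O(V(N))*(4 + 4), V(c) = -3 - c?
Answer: 16077/4750 - 233*√11/4750 ≈ 3.2219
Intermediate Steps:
N = -2 (N = 2 - 1*4 = 2 - 4 = -2)
Q = 16 (Q = 2*(4 + 4) = 2*8 = 16)
b(F) = √(16 + F) (b(F) = √(F + 16) = √(16 + F))
(-139 + 372)/((145 - 76) + b(-5)) = (-139 + 372)/((145 - 76) + √(16 - 5)) = 233/(69 + √11)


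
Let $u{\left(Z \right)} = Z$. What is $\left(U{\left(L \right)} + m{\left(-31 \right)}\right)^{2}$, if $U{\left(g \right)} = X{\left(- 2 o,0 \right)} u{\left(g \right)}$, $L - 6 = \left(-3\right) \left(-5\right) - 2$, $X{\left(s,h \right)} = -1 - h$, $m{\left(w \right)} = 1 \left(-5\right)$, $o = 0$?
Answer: $576$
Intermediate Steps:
$m{\left(w \right)} = -5$
$L = 19$ ($L = 6 - -13 = 6 + \left(15 - 2\right) = 6 + 13 = 19$)
$U{\left(g \right)} = - g$ ($U{\left(g \right)} = \left(-1 - 0\right) g = \left(-1 + 0\right) g = - g$)
$\left(U{\left(L \right)} + m{\left(-31 \right)}\right)^{2} = \left(\left(-1\right) 19 - 5\right)^{2} = \left(-19 - 5\right)^{2} = \left(-24\right)^{2} = 576$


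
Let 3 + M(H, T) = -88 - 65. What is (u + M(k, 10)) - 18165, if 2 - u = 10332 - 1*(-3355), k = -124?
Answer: -32006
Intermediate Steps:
u = -13685 (u = 2 - (10332 - 1*(-3355)) = 2 - (10332 + 3355) = 2 - 1*13687 = 2 - 13687 = -13685)
M(H, T) = -156 (M(H, T) = -3 + (-88 - 65) = -3 - 153 = -156)
(u + M(k, 10)) - 18165 = (-13685 - 156) - 18165 = -13841 - 18165 = -32006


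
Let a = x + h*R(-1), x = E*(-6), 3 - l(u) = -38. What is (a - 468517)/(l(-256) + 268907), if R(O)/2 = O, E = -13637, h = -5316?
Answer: -376063/268948 ≈ -1.3983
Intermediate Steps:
l(u) = 41 (l(u) = 3 - 1*(-38) = 3 + 38 = 41)
R(O) = 2*O
x = 81822 (x = -13637*(-6) = 81822)
a = 92454 (a = 81822 - 10632*(-1) = 81822 - 5316*(-2) = 81822 + 10632 = 92454)
(a - 468517)/(l(-256) + 268907) = (92454 - 468517)/(41 + 268907) = -376063/268948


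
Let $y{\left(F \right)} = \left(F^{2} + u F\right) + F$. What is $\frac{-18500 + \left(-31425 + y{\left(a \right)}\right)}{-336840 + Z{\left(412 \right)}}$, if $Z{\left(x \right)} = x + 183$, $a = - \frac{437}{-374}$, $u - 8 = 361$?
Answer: $\frac{6922646271}{47032605620} \approx 0.14719$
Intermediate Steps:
$u = 369$ ($u = 8 + 361 = 369$)
$a = \frac{437}{374}$ ($a = \left(-437\right) \left(- \frac{1}{374}\right) = \frac{437}{374} \approx 1.1684$)
$Z{\left(x \right)} = 183 + x$
$y{\left(F \right)} = F^{2} + 370 F$ ($y{\left(F \right)} = \left(F^{2} + 369 F\right) + F = F^{2} + 370 F$)
$\frac{-18500 + \left(-31425 + y{\left(a \right)}\right)}{-336840 + Z{\left(412 \right)}} = \frac{-18500 - \left(31425 - \frac{437 \left(370 + \frac{437}{374}\right)}{374}\right)}{-336840 + \left(183 + 412\right)} = \frac{-18500 + \left(-31425 + \frac{437}{374} \cdot \frac{138817}{374}\right)}{-336840 + 595} = \frac{-18500 + \left(-31425 + \frac{60663029}{139876}\right)}{-336245} = \left(-18500 - \frac{4334940271}{139876}\right) \left(- \frac{1}{336245}\right) = \left(- \frac{6922646271}{139876}\right) \left(- \frac{1}{336245}\right) = \frac{6922646271}{47032605620}$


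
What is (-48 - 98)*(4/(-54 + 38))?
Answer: 73/2 ≈ 36.500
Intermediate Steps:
(-48 - 98)*(4/(-54 + 38)) = -584/(-16) = -584*(-1)/16 = -146*(-¼) = 73/2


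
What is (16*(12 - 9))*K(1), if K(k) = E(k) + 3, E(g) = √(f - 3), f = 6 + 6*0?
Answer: 144 + 48*√3 ≈ 227.14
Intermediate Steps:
f = 6 (f = 6 + 0 = 6)
E(g) = √3 (E(g) = √(6 - 3) = √3)
K(k) = 3 + √3 (K(k) = √3 + 3 = 3 + √3)
(16*(12 - 9))*K(1) = (16*(12 - 9))*(3 + √3) = (16*3)*(3 + √3) = 48*(3 + √3) = 144 + 48*√3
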